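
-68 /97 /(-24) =0.03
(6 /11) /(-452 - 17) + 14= 72220 /5159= 14.00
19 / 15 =1.27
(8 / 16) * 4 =2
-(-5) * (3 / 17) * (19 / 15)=19 / 17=1.12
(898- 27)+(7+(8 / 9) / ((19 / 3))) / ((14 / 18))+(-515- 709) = -45728 / 133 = -343.82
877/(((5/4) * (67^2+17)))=1754/11265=0.16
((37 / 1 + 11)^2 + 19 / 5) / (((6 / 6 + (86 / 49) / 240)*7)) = 1938552 / 5923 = 327.29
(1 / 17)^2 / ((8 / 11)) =0.00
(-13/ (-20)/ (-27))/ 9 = -13/ 4860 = -0.00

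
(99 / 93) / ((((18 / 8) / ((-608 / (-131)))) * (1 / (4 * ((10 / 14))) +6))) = 535040 / 1547241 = 0.35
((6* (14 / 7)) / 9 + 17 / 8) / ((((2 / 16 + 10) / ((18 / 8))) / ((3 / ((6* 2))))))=0.19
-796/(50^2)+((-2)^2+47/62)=172037/38750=4.44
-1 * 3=-3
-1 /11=-0.09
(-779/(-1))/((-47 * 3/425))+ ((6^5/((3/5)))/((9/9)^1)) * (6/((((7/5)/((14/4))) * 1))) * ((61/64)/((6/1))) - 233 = 15961313/564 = 28300.20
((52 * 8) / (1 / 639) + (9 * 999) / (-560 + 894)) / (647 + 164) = 88794207 / 270874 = 327.81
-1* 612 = -612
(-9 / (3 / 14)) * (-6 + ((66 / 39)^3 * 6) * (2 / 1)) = -4812948 / 2197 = -2190.69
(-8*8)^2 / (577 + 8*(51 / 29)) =118784 / 17141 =6.93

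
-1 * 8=-8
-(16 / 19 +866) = -866.84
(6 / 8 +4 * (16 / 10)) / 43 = 143 / 860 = 0.17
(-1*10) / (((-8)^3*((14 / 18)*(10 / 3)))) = 27 / 3584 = 0.01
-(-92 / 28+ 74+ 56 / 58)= -14551 / 203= -71.68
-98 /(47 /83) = -8134 /47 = -173.06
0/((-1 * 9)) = 0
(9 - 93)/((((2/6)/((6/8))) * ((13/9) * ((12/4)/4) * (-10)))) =1134/65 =17.45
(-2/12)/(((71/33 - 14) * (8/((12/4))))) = 0.01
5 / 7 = 0.71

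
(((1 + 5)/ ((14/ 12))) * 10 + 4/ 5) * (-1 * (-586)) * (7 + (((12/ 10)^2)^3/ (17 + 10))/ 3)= 117780390808/ 546875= 215369.86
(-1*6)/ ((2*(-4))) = 3/ 4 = 0.75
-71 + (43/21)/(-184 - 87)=-404104/5691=-71.01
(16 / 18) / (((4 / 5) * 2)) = 5 / 9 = 0.56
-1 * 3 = -3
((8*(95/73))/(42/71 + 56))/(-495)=-5396/14519043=-0.00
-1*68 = -68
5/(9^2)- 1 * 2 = -157/81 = -1.94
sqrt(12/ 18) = sqrt(6)/ 3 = 0.82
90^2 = 8100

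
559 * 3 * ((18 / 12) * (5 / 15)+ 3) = 5869.50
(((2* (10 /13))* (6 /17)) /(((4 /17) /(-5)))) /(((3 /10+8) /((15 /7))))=-22500 /7553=-2.98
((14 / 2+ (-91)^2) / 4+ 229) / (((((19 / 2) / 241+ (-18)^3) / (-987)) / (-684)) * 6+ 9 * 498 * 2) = 124791688476 / 486147860659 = 0.26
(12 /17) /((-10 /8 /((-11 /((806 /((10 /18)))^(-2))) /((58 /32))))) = 444538119168 /61625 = 7213600.31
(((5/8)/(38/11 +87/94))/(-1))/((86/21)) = -0.03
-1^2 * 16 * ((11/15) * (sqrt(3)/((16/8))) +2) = -32 - 88 * sqrt(3)/15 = -42.16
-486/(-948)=81/158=0.51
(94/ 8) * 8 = 94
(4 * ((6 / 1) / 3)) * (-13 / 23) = -104 / 23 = -4.52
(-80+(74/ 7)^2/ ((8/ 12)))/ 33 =4294/ 1617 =2.66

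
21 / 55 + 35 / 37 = 1.33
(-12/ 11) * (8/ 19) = -96/ 209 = -0.46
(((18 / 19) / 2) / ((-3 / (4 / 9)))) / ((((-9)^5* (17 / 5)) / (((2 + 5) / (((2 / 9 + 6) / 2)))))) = 5 / 6357609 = 0.00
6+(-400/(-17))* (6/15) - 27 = -197/17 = -11.59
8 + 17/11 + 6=171/11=15.55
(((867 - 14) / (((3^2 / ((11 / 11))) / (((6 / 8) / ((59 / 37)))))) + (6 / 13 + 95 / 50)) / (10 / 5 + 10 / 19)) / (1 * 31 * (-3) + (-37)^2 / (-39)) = -0.15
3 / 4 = 0.75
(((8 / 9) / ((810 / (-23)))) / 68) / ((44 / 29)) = -667 / 2726460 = -0.00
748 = 748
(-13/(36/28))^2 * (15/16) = 41405/432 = 95.84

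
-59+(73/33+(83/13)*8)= -2450/429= -5.71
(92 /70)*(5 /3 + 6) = 1058 /105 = 10.08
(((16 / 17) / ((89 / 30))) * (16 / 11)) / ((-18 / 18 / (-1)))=7680 / 16643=0.46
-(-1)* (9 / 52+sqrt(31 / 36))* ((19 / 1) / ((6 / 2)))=57 / 52+19* sqrt(31) / 18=6.97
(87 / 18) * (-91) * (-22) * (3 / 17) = 29029 / 17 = 1707.59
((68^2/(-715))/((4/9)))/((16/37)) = -96237/2860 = -33.65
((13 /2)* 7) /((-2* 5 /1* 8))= -91 /160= -0.57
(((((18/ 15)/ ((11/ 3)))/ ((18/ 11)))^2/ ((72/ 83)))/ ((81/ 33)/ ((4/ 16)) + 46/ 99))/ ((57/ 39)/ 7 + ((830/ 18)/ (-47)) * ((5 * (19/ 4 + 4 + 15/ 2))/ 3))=-105432327/ 619818512900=-0.00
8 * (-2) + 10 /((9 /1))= -134 /9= -14.89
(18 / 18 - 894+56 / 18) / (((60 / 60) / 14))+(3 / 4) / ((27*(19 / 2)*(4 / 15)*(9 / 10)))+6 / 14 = -178946765 / 14364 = -12458.00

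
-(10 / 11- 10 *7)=760 / 11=69.09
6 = 6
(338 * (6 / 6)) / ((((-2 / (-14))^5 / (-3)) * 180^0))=-17042298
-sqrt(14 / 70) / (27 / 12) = -4*sqrt(5) / 45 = -0.20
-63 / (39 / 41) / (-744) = 287 / 3224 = 0.09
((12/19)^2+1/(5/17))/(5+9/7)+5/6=342547/238260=1.44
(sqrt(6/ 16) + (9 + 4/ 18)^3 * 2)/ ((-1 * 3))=-1143574/ 2187 - sqrt(6)/ 12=-523.10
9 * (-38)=-342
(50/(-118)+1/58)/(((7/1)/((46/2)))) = -31993/23954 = -1.34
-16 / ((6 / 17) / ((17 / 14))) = -1156 / 21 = -55.05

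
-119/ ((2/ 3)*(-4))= 44.62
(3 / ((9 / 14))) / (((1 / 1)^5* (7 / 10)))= 20 / 3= 6.67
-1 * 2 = -2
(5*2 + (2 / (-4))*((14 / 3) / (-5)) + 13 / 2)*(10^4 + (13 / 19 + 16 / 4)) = 32251767 / 190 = 169746.14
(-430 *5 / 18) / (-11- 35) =1075 / 414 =2.60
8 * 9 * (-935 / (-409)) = 67320 / 409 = 164.60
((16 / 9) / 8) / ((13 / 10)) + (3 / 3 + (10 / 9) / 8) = 613 / 468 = 1.31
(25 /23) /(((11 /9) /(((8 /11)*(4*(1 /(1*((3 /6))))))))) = 14400 /2783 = 5.17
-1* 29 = -29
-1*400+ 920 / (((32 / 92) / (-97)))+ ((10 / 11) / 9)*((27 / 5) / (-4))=-5653233 / 22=-256965.14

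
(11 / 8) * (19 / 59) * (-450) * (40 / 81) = -98.40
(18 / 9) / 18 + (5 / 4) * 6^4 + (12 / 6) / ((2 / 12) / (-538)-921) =1620.11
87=87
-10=-10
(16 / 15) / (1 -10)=-0.12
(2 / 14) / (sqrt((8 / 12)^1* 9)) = sqrt(6) / 42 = 0.06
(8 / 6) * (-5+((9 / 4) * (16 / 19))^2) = -1.88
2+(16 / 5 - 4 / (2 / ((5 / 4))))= 27 / 10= 2.70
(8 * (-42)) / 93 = -112 / 31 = -3.61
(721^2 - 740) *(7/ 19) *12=43604484/ 19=2294972.84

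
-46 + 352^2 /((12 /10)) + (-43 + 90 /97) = 30021091 /291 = 103165.26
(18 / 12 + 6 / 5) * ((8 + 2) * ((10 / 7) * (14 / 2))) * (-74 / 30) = -666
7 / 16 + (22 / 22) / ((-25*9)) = 0.43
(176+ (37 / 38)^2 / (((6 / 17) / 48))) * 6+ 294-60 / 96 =6131203 / 2888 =2122.99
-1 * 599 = -599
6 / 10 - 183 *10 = -9147 / 5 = -1829.40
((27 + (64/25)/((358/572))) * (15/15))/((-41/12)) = -1669548/183475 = -9.10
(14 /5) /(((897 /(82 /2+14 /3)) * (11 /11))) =1918 /13455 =0.14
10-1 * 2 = 8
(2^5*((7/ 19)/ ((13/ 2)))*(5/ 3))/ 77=320/ 8151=0.04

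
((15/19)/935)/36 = 1/42636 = 0.00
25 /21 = 1.19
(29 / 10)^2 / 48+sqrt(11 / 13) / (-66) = 0.16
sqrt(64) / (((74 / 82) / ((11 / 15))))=3608 / 555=6.50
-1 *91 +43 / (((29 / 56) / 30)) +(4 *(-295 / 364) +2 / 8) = 25303183 / 10556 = 2397.04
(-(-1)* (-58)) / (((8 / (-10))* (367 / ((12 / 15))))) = 58 / 367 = 0.16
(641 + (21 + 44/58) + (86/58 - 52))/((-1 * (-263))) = 17755/7627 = 2.33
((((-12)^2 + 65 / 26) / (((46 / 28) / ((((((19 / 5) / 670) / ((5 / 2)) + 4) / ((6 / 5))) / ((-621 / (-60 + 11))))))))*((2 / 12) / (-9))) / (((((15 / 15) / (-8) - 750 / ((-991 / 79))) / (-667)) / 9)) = 64540628045306 / 1476036409725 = 43.73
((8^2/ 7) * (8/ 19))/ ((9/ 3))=512/ 399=1.28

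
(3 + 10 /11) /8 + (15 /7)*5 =6901 /616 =11.20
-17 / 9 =-1.89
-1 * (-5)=5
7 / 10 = 0.70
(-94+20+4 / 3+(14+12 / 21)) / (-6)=610 / 63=9.68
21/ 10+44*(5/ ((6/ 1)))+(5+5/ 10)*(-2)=833/ 30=27.77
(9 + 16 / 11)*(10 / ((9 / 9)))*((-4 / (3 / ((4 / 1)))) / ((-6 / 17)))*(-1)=-156400 / 99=-1579.80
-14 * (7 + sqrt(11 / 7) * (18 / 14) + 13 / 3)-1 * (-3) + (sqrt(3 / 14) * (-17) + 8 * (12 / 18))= -451 / 3-18 * sqrt(77) / 7-17 * sqrt(42) / 14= -180.77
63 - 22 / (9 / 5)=457 / 9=50.78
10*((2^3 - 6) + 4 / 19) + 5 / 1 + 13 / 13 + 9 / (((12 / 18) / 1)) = 1581 / 38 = 41.61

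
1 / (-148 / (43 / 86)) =-1 / 296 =-0.00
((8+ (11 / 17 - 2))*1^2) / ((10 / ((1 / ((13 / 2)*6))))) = 0.02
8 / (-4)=-2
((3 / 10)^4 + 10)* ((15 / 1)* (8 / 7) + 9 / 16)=198460623 / 1120000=177.20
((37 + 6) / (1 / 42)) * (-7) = -12642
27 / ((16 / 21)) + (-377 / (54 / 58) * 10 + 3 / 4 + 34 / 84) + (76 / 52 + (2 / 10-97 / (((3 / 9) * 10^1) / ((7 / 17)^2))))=-228128809241 / 56805840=-4015.94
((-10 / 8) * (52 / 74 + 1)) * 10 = -21.28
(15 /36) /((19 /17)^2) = 1445 /4332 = 0.33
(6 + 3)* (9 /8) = 81 /8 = 10.12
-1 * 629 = -629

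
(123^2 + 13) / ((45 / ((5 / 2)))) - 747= 848 / 9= 94.22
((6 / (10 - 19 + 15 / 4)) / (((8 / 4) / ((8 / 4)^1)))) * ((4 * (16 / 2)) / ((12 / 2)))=-128 / 21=-6.10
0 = 0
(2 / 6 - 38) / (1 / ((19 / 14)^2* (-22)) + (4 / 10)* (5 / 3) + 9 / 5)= -2243615 / 145457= -15.42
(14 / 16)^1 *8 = 7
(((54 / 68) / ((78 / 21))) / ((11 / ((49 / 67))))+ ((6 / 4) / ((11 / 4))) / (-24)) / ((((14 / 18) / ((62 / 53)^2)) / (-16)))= 767477664 / 3202650451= 0.24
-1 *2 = -2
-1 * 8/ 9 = -8/ 9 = -0.89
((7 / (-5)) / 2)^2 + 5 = 549 / 100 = 5.49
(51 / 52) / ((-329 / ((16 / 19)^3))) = -52224 / 29335943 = -0.00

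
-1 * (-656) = 656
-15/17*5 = -75/17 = -4.41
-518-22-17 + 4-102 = -655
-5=-5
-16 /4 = -4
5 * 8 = 40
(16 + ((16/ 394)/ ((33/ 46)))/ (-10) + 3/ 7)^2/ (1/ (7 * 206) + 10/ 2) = 2876496879174014/ 53332737536925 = 53.93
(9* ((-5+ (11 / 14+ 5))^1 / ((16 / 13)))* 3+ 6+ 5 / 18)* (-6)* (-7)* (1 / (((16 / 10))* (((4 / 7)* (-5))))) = -216.04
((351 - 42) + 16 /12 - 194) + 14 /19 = 117.07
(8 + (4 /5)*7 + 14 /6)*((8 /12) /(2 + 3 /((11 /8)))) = 2629 /1035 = 2.54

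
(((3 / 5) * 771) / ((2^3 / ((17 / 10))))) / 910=39321 / 364000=0.11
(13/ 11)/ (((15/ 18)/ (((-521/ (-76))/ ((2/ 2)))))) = 9.72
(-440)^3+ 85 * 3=-85183745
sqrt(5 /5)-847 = -846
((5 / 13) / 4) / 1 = 0.10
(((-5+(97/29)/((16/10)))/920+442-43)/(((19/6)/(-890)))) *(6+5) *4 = -250120456245/50692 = -4934120.89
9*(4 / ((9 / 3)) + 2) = 30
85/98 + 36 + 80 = 11453/98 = 116.87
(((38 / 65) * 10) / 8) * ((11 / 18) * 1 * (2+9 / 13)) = 7315 / 6084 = 1.20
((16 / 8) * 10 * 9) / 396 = 5 / 11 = 0.45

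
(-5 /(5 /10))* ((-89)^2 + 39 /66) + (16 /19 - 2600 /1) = -17099349 /209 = -81815.07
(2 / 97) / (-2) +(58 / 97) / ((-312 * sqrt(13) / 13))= -1 / 97-29 * sqrt(13) / 15132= -0.02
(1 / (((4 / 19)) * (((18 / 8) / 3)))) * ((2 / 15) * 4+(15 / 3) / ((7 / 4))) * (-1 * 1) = -6764 / 315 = -21.47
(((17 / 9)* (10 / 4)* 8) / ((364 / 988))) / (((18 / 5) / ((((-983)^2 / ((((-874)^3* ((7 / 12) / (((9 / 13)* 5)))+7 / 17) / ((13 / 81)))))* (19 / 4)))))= -163819443256625 / 878413350931074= -0.19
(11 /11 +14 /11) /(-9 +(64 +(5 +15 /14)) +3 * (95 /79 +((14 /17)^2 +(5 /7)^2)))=55935950 /1679614761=0.03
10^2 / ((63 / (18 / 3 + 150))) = 5200 / 21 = 247.62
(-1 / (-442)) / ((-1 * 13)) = -1 / 5746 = -0.00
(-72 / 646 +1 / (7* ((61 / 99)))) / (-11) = -16605 / 1517131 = -0.01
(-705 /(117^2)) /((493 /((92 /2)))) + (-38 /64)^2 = 801021359 /2303548416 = 0.35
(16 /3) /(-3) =-16 /9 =-1.78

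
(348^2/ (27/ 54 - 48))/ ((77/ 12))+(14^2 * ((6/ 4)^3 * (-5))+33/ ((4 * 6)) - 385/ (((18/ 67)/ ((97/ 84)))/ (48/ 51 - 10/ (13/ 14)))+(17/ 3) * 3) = 1463960087893/ 116396280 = 12577.38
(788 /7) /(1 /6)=4728 /7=675.43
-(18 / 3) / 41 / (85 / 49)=-294 / 3485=-0.08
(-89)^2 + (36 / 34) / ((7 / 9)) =942761 / 119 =7922.36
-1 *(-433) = 433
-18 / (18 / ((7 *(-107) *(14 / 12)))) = 5243 / 6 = 873.83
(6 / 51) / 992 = 1 / 8432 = 0.00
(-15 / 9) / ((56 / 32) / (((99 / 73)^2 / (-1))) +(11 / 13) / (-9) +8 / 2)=-0.56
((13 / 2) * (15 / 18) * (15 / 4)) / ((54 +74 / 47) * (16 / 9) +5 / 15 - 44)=137475 / 373136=0.37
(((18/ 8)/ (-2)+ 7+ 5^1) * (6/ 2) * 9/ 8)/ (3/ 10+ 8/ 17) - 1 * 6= 174513/ 4192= 41.63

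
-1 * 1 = -1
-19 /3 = -6.33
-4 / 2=-2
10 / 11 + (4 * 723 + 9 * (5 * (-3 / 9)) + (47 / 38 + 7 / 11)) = 1203749 / 418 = 2879.78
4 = 4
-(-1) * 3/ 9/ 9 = 1/ 27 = 0.04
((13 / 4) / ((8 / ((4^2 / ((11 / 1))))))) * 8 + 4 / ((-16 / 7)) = 131 / 44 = 2.98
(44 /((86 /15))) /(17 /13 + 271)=143 /5074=0.03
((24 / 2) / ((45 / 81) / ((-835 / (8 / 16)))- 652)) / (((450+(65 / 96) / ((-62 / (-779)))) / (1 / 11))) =-0.00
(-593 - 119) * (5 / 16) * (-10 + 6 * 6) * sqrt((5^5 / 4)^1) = -161695.67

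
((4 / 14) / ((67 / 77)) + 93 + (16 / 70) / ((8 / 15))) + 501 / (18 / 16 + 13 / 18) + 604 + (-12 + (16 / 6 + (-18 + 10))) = 25440236 / 26733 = 951.64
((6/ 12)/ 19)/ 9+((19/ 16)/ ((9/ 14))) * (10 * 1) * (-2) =-6317/ 171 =-36.94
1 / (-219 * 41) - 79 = -79.00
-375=-375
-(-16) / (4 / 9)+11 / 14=515 / 14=36.79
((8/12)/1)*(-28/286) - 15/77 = -71/273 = -0.26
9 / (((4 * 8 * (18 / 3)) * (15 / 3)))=3 / 320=0.01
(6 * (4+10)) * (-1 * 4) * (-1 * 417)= 140112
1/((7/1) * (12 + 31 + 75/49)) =7/2182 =0.00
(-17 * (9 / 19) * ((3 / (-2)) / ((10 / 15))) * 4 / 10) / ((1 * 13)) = 1377 / 2470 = 0.56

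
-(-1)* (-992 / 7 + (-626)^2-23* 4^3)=2731836 / 7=390262.29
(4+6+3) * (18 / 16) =117 / 8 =14.62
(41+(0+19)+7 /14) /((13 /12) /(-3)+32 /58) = 63162 /199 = 317.40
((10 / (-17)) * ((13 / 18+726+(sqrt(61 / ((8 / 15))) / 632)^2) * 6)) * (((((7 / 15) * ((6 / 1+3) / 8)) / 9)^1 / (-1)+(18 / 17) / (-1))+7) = -250814534801611 / 16622429184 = -15088.92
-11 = -11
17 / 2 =8.50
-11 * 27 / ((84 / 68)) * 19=-31977 / 7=-4568.14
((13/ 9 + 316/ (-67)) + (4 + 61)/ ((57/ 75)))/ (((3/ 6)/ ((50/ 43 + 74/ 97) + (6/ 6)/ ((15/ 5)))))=1238999144/ 3333987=371.63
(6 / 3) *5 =10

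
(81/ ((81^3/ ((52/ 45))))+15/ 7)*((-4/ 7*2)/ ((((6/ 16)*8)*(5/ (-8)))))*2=566916992/ 217005075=2.61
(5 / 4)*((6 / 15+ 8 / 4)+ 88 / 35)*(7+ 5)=516 / 7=73.71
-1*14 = -14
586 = 586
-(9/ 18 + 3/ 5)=-11/ 10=-1.10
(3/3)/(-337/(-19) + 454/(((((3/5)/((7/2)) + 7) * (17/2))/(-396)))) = -81073/237674741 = -0.00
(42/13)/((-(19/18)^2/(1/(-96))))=567/18772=0.03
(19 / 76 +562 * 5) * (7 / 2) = 78687 / 8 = 9835.88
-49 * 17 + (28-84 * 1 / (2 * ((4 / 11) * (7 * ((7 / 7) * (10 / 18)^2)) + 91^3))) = -77214738361 / 95918923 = -805.00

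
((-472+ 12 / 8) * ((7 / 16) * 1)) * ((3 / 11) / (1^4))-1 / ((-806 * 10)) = -39818327 / 709280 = -56.14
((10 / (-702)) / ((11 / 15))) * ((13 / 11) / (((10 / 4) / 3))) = -10 / 363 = -0.03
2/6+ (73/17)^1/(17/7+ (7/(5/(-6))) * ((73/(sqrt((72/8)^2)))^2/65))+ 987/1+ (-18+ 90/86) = 793324178656/818135931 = 969.67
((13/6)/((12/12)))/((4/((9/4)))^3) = 0.39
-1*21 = -21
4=4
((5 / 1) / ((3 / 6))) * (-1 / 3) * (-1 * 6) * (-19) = -380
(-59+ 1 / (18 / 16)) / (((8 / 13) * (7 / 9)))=-6799 / 56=-121.41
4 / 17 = 0.24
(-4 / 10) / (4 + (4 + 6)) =-1 / 35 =-0.03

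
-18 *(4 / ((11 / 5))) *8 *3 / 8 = -1080 / 11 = -98.18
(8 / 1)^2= 64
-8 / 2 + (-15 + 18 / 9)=-17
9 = 9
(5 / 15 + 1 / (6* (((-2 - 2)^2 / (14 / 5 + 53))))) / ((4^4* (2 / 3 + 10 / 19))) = 8341 / 2785280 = 0.00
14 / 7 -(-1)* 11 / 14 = 39 / 14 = 2.79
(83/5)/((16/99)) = 8217/80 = 102.71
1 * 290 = 290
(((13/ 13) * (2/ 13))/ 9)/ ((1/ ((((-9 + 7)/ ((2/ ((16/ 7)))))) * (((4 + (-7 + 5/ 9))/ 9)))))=704/ 66339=0.01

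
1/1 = 1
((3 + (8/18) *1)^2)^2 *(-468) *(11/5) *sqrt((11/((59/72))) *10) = -2113016048 *sqrt(3245)/71685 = -1679120.47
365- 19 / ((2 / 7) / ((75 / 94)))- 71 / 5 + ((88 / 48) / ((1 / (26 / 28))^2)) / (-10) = 164480303 / 552720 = 297.58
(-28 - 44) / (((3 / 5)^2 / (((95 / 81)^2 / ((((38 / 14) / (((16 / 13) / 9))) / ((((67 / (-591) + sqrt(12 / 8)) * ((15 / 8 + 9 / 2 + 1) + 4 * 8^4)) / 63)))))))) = 128407510000 / 314081631 - 958265000 * sqrt(6) / 531441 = -4007.95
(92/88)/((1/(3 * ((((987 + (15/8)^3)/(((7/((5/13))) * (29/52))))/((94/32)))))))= 175508055/1679216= 104.52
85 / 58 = 1.47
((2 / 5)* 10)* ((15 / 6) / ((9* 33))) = 10 / 297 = 0.03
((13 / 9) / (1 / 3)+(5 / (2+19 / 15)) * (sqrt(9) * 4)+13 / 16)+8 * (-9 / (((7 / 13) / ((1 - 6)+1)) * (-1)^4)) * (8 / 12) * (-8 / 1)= -6653945 / 2352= -2829.06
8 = 8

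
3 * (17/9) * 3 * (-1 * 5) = -85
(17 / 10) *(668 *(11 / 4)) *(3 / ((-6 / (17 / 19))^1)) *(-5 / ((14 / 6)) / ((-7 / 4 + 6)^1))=93687 / 133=704.41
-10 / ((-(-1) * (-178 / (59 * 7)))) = 2065 / 89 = 23.20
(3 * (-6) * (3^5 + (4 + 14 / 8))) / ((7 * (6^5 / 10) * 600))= -199 / 145152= -0.00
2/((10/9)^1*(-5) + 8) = 9/11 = 0.82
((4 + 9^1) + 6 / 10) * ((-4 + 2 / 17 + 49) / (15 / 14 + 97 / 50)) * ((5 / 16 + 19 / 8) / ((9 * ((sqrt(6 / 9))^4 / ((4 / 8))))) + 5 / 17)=36804495 / 286688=128.38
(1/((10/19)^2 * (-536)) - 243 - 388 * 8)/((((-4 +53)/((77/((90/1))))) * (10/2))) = -1973395171/168840000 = -11.69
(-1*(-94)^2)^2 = 78074896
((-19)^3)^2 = 47045881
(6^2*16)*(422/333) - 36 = 693.95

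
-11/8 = -1.38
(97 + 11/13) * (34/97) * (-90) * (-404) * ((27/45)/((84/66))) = 5189241024/8827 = 587882.75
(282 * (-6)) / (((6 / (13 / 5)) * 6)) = -611 / 5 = -122.20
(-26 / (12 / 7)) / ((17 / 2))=-91 / 51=-1.78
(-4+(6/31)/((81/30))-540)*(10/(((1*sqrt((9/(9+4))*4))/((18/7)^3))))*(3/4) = -122922360*sqrt(13)/10633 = -41681.83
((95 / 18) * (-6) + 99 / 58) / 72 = -5213 / 12528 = -0.42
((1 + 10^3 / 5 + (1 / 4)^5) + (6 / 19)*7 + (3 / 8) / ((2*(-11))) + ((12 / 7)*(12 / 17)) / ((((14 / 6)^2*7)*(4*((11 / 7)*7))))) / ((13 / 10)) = 682696027865 / 4367745536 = 156.30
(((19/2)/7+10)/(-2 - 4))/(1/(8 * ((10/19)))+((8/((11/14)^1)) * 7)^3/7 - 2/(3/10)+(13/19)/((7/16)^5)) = -193086067020/5279703524568871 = -0.00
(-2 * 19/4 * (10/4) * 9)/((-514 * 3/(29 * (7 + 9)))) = 16530/257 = 64.32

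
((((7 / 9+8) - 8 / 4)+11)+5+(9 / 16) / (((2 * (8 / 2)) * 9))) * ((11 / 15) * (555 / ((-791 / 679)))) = -1036284271 / 130176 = -7960.64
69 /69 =1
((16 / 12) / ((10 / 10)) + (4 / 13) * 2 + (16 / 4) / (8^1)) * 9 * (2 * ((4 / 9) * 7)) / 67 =5348 / 2613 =2.05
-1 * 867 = -867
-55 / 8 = -6.88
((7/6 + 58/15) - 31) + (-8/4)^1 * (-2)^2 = -1019/30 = -33.97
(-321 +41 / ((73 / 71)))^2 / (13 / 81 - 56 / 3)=-34113351204 / 7988171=-4270.48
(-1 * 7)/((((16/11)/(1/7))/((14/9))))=-77/72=-1.07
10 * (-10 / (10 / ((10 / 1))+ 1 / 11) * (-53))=14575 / 3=4858.33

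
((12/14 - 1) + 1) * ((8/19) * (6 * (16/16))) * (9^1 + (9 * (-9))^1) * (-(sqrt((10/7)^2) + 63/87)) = 476928/1421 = 335.63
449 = 449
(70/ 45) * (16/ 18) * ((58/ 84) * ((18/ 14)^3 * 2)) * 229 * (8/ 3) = 850048/ 343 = 2478.27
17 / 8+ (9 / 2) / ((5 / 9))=409 / 40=10.22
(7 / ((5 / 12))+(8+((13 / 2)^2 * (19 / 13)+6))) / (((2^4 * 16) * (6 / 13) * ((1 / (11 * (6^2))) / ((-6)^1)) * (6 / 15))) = -2382237 / 512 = -4652.81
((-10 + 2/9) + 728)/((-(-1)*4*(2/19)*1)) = 15352/9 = 1705.78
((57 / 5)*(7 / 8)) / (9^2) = 133 / 1080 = 0.12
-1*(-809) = 809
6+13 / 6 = 49 / 6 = 8.17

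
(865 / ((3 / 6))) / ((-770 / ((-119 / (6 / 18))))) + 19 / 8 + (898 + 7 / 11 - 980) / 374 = 804.25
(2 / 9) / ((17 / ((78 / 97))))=52 / 4947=0.01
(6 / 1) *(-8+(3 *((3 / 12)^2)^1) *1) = -375 / 8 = -46.88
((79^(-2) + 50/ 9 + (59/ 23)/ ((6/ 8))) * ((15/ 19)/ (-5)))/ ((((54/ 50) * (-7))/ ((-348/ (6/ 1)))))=-884956750/ 81388881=-10.87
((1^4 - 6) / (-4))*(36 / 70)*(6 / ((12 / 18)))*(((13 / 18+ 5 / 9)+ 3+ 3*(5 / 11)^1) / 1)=10053 / 308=32.64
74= 74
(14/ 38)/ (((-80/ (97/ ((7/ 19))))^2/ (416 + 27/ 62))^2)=404787017306408486419/ 54005432320000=7495301.86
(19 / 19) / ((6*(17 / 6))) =1 / 17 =0.06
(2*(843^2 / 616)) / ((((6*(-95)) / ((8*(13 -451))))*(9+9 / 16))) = 184452896 / 124355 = 1483.28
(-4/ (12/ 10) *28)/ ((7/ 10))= -400/ 3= -133.33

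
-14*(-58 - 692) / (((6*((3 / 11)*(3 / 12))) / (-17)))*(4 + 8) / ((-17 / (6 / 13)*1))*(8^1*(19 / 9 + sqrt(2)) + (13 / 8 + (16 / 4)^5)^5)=161324975031619658463.07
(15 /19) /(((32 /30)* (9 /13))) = 325 /304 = 1.07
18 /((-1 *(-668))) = 9 /334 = 0.03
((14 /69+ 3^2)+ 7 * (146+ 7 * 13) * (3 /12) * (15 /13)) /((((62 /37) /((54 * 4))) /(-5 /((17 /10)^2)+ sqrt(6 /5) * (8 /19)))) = -291389152500 /2678741+ 932445288 * sqrt(30) /176111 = -79778.43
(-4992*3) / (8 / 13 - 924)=48672 / 3001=16.22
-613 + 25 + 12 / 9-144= -2192 / 3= -730.67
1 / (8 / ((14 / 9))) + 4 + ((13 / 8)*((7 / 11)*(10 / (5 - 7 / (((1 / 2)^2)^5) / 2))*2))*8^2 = 1806853 / 472428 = 3.82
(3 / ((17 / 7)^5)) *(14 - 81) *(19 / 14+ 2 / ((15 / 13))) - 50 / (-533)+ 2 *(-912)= -13858672866979 / 7567837810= -1831.26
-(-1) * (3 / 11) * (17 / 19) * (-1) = -51 / 209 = -0.24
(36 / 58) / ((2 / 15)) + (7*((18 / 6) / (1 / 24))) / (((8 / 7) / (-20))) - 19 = -256196 / 29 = -8834.34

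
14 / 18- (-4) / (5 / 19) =719 / 45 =15.98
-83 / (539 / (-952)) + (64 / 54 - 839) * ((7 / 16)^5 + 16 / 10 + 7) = -25694950736057 / 3633315840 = -7072.04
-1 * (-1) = 1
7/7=1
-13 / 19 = -0.68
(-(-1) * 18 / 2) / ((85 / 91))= 819 / 85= 9.64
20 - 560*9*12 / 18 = -3340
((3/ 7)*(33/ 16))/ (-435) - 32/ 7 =-74273/ 16240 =-4.57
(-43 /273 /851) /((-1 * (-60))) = -43 /13939380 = -0.00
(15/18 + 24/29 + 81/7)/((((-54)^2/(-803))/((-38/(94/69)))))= 5655632587/55643112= 101.64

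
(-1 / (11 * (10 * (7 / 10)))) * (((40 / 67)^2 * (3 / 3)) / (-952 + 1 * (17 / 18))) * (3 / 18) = 4800 / 5917233707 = 0.00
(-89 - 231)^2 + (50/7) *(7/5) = 102410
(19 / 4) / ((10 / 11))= 209 / 40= 5.22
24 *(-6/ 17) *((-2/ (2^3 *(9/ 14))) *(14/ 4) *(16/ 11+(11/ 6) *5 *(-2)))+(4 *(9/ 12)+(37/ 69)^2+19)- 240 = -367086887/ 890307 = -412.31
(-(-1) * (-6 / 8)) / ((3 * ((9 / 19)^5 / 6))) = -2476099 / 39366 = -62.90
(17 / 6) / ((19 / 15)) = 85 / 38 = 2.24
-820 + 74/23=-18786/23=-816.78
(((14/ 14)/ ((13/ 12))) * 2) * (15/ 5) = 72/ 13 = 5.54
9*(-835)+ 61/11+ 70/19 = -1568706/209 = -7505.77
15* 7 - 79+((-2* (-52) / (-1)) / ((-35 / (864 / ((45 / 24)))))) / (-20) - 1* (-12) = -30.46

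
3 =3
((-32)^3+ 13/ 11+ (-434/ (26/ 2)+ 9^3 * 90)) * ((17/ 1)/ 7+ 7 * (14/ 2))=1689048360/ 1001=1687361.00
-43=-43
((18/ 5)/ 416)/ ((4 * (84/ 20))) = 3/ 5824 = 0.00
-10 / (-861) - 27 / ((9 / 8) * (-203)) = 3242 / 24969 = 0.13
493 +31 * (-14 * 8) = -2979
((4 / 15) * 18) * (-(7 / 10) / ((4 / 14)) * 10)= -588 / 5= -117.60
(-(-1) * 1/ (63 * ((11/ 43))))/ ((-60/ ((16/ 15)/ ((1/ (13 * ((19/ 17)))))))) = -42484/ 2650725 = -0.02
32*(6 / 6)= 32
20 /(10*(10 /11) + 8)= 55 /47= 1.17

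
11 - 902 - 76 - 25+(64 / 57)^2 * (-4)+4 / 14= -22669246 / 22743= -996.76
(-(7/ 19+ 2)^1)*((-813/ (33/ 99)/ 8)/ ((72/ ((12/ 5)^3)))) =65853/ 475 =138.64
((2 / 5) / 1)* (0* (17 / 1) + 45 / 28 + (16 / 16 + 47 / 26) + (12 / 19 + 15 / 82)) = 1482811 / 708890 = 2.09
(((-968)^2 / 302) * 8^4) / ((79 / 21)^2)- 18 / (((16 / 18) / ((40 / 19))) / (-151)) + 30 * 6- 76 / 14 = 113385309576964 / 125338003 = 904636.32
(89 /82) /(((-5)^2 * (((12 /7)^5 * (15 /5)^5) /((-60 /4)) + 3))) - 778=-6348751983083 /8160347670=-778.00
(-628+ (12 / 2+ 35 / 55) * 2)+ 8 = -6674 / 11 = -606.73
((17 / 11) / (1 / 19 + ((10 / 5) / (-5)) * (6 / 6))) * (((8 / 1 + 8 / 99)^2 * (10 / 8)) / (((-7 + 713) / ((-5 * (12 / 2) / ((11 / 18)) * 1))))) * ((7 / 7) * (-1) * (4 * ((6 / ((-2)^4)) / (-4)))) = 1615000000 / 170553009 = 9.47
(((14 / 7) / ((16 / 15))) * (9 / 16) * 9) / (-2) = -1215 / 256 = -4.75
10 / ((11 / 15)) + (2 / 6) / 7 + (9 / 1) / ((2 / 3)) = 12559 / 462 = 27.18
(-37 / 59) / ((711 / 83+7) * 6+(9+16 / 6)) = -9213 / 1543499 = -0.01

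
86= 86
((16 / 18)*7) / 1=56 / 9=6.22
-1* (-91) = 91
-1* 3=-3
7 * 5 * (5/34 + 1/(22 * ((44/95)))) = 141225/16456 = 8.58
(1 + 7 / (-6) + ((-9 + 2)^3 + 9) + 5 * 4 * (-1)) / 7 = -2125 / 42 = -50.60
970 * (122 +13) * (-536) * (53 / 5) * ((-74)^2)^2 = -22310178069899520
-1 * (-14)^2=-196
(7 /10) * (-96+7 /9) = -5999 /90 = -66.66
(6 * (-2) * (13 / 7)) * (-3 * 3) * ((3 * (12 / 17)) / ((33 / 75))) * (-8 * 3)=-30326400 / 1309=-23167.61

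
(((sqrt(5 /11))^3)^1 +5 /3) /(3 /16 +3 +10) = 0.15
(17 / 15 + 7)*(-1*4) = -488 / 15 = -32.53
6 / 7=0.86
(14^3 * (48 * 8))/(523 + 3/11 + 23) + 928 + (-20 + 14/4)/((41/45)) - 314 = 414683853/164246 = 2524.77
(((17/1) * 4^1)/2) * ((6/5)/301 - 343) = -17551106/1505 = -11661.86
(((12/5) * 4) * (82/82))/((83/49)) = 2352/415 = 5.67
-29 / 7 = -4.14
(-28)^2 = 784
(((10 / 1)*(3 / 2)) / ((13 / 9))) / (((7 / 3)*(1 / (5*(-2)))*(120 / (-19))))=2565 / 364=7.05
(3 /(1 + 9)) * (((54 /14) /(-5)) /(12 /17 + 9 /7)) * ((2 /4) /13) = -459 /102700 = -0.00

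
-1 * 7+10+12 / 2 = 9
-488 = -488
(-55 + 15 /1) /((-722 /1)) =20 /361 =0.06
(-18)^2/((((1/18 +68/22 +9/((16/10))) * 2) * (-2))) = -9.23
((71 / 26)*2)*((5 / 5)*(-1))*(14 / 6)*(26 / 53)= -994 / 159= -6.25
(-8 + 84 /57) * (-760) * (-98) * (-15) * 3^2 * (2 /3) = 43747200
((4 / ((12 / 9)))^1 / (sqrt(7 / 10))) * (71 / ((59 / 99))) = 21087 * sqrt(70) / 413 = 427.18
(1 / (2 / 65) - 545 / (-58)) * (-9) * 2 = -21870 / 29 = -754.14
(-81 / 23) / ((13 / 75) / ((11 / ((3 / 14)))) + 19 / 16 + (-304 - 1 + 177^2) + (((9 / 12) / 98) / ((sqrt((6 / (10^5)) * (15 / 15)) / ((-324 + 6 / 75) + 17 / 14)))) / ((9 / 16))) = -17171740973199027600 / 151226055915012143911829 - 81002407812480000 * sqrt(15) / 151226055915012143911829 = -0.00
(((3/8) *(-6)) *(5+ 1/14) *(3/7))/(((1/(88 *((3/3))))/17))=-358479/49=-7315.90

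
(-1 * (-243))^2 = 59049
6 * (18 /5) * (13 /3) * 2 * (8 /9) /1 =832 /5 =166.40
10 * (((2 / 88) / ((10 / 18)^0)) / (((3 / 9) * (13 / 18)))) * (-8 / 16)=-135 / 286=-0.47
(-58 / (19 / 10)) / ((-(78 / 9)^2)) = 1305 / 3211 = 0.41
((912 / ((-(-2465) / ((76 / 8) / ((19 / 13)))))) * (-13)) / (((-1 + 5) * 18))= -3211 / 7395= -0.43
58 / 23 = 2.52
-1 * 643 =-643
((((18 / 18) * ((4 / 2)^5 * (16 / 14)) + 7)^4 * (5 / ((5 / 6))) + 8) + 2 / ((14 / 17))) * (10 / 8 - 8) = -1401892077303 / 9604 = -145969604.05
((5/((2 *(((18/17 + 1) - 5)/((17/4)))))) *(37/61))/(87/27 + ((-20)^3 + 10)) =96237/350779280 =0.00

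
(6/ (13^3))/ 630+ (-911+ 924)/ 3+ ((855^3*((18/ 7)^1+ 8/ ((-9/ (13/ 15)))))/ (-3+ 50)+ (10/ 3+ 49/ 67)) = 17398844328312619/ 726427065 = 23951261.13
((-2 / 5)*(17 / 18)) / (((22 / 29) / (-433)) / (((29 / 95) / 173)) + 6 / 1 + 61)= -6190601 / 1081650645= -0.01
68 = 68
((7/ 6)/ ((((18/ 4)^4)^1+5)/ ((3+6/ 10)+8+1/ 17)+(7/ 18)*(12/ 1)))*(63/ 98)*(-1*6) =-214056/ 1915439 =-0.11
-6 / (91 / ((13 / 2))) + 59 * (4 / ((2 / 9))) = 1061.57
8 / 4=2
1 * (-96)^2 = 9216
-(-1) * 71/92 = 71/92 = 0.77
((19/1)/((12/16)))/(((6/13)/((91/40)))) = 22477/180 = 124.87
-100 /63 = -1.59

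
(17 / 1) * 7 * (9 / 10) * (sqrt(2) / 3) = 357 * sqrt(2) / 10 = 50.49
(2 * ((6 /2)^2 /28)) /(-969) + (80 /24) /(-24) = -11359 /81396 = -0.14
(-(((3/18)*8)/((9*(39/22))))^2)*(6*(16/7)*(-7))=247808/369603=0.67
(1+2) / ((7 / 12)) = 36 / 7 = 5.14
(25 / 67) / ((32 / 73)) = 0.85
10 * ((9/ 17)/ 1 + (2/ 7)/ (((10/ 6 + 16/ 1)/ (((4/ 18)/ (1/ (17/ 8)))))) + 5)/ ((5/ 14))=155.04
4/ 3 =1.33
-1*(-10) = 10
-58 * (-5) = 290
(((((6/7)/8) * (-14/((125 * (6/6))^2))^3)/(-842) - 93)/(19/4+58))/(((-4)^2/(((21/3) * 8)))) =-2090995788574216692/403102874755859375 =-5.19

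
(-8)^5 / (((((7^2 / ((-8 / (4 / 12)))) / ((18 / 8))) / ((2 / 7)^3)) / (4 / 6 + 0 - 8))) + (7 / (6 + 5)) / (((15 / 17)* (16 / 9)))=-91345941021 / 14790160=-6176.13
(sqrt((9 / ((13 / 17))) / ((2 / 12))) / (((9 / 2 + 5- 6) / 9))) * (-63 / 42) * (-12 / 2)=486 * sqrt(1326) / 91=194.48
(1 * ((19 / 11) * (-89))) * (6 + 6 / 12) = -21983 / 22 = -999.23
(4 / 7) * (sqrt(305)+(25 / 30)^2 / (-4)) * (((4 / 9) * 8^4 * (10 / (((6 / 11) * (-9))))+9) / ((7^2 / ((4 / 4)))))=-745.93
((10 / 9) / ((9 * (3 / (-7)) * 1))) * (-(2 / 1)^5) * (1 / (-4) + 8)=17360 / 243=71.44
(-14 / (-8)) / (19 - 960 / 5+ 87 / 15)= -35 / 3344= -0.01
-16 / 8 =-2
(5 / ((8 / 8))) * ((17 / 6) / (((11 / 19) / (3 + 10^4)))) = 244770.38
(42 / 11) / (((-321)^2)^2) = 14 / 38930641497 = 0.00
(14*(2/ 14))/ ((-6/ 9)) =-3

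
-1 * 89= -89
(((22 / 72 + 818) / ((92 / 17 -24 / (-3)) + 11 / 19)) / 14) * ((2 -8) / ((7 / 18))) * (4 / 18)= -9515257 / 664293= -14.32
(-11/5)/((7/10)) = -22/7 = -3.14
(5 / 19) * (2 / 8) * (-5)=-25 / 76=-0.33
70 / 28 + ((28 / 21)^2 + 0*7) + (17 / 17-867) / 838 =24469 / 7542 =3.24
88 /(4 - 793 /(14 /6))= -616 /2351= -0.26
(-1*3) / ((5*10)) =-3 / 50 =-0.06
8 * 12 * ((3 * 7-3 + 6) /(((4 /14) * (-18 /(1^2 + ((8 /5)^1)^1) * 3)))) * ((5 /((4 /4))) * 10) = -58240 /3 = -19413.33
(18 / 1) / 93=6 / 31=0.19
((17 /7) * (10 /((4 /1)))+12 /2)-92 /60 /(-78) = 49513 /4095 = 12.09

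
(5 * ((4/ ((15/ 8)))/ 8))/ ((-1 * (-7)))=4/ 21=0.19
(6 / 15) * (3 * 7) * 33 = 1386 / 5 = 277.20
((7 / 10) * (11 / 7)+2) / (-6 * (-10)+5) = 31 / 650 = 0.05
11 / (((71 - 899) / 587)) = -6457 / 828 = -7.80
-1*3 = -3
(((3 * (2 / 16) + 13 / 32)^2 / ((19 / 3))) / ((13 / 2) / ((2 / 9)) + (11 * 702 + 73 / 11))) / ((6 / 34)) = 116875 / 1660311808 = 0.00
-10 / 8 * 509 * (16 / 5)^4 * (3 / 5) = -25018368 / 625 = -40029.39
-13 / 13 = -1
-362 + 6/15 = -1808/5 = -361.60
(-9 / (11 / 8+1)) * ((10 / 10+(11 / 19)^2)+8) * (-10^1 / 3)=808800 / 6859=117.92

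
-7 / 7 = -1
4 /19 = 0.21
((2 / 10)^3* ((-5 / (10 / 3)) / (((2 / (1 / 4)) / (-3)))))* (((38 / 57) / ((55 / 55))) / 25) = 3 / 25000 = 0.00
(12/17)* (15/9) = 20/17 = 1.18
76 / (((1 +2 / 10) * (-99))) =-190 / 297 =-0.64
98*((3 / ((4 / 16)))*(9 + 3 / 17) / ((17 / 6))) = 1100736 / 289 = 3808.78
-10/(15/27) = -18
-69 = -69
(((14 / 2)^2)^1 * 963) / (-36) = -5243 / 4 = -1310.75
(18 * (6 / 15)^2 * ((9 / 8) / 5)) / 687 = 27 / 28625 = 0.00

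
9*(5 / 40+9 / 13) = 765 / 104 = 7.36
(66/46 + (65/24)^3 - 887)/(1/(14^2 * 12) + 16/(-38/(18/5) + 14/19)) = 984572315489/1852817184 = 531.39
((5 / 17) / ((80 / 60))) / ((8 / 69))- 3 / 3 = 491 / 544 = 0.90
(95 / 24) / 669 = 95 / 16056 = 0.01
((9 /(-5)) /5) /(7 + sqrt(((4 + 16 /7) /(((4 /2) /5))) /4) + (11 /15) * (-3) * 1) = -3024 /33445 + 9 * sqrt(770) /6689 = -0.05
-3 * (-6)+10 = 28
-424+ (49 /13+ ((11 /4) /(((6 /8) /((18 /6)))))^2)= -3890 /13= -299.23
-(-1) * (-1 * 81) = -81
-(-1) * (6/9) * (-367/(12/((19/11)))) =-6973/198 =-35.22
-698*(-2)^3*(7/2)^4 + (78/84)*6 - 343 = 5863281/7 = 837611.57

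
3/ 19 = 0.16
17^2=289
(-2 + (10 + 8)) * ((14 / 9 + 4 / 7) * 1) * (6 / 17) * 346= 1483648 / 357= 4155.88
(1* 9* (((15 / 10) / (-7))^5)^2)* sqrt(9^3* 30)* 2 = 0.00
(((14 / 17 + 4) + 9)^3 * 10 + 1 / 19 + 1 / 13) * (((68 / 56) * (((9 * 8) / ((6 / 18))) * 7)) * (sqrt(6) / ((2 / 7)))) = 12116982200148 * sqrt(6) / 71383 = 415791205.37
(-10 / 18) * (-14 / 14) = 5 / 9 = 0.56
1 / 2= 0.50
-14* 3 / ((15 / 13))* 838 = -152516 / 5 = -30503.20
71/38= 1.87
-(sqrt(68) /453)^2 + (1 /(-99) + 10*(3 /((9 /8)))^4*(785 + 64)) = 2907320781833 /6771897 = 429321.47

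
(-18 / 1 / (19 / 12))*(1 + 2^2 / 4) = -432 / 19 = -22.74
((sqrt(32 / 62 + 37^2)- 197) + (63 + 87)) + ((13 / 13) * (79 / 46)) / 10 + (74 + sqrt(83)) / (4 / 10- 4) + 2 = -270689 / 4140- 5 * sqrt(83) / 18 + sqrt(1316105) / 31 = -30.91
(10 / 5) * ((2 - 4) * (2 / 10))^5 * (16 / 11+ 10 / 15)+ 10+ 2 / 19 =3942976 / 391875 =10.06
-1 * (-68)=68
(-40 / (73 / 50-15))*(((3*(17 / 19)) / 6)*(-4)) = -68000 / 12863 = -5.29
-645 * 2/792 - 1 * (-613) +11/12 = 40411/66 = 612.29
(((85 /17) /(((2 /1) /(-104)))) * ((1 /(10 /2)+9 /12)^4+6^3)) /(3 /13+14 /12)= -17587992747 /436000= -40339.43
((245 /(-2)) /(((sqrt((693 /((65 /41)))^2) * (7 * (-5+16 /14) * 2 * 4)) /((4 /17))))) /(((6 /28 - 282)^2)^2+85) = 4369820 /90250531570552749957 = 0.00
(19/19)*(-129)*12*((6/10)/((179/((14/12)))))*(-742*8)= 35934.36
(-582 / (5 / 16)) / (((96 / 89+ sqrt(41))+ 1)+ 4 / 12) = 1601179776 / 12540565 - 663843168 * sqrt(41) / 12540565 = -211.27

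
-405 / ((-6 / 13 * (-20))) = -351 / 8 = -43.88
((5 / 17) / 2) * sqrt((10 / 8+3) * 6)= 0.74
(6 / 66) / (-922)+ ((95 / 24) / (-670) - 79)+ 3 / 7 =-8970270499 / 114158352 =-78.58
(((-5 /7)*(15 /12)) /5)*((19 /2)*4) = -95 /14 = -6.79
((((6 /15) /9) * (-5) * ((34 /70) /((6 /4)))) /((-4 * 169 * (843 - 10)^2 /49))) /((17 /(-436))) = -436 /2261582505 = -0.00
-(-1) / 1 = 1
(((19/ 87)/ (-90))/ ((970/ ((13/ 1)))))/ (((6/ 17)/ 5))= -4199/ 9114120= -0.00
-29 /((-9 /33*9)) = 319 /27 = 11.81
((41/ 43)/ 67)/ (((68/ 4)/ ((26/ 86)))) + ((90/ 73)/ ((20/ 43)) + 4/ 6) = 3060267437/ 922432818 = 3.32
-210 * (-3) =630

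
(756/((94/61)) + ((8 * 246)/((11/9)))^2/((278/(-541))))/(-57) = 1329342376014/15019367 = 88508.55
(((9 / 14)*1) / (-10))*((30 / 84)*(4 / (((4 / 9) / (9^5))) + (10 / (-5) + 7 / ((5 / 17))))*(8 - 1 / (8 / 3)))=-729432693 / 7840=-93039.88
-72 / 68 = -18 / 17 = -1.06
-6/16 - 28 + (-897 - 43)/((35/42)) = -9251/8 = -1156.38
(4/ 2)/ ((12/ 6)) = 1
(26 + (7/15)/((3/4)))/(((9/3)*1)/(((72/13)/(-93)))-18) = -9584/24615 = -0.39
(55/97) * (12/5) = 132/97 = 1.36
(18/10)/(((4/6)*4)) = 27/40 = 0.68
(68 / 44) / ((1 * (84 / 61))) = 1037 / 924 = 1.12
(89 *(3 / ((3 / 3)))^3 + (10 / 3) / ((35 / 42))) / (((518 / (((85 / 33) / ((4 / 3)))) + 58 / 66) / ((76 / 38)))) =13503270 / 754601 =17.89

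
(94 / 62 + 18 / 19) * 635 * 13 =11978005 / 589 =20336.17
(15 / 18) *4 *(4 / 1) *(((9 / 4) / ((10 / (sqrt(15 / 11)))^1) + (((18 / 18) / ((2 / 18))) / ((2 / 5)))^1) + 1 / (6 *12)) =3 *sqrt(165) / 11 + 8105 / 27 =303.69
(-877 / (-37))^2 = 769129 / 1369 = 561.82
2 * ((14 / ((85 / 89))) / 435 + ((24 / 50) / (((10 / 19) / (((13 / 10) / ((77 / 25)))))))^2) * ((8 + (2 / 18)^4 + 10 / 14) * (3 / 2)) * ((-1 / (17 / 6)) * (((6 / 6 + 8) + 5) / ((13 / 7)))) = -1595755700983888 / 126139586698125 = -12.65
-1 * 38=-38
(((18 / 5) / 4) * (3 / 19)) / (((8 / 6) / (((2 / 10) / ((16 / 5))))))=81 / 12160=0.01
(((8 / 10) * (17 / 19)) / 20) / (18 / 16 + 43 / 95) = 136 / 5995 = 0.02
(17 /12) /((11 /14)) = 119 /66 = 1.80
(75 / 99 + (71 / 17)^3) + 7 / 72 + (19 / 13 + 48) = 6230265697 / 50584248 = 123.17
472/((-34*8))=-59/34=-1.74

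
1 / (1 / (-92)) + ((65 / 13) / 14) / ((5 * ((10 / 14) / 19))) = -901 / 10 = -90.10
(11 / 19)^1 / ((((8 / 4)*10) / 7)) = 77 / 380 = 0.20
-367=-367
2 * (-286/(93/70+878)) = -0.65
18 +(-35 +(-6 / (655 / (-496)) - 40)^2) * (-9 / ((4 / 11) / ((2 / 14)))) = -51693263199 / 12012700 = -4303.22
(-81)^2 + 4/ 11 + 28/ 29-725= 1862108/ 319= 5837.33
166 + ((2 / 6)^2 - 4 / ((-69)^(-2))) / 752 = 952093 / 6768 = 140.68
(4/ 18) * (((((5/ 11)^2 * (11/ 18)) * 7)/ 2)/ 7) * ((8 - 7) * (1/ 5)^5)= 1/ 222750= 0.00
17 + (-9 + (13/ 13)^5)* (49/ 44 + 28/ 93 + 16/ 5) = -101879/ 5115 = -19.92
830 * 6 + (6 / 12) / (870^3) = 6558689880001 / 1317006000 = 4980.00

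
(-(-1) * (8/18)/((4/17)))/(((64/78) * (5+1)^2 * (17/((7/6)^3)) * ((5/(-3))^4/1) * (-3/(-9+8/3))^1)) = 84721/51840000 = 0.00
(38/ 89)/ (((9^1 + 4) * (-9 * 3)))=-38/ 31239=-0.00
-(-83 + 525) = -442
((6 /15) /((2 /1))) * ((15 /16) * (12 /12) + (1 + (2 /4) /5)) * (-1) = -163 /400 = -0.41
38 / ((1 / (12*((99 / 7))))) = 45144 / 7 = 6449.14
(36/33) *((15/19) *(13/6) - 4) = -522/209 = -2.50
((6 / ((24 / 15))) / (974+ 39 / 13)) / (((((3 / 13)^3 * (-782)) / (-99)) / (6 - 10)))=-0.16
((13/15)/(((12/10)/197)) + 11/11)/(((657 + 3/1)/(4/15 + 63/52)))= 2973587/9266400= 0.32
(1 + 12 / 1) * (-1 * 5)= -65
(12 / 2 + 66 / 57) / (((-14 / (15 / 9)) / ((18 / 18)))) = -340 / 399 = -0.85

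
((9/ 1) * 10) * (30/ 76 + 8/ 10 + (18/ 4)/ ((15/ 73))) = 39492/ 19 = 2078.53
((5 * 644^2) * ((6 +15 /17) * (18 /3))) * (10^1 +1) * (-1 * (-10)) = 160129569600 /17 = 9419386447.06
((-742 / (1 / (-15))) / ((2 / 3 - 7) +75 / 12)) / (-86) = 66780 / 43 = 1553.02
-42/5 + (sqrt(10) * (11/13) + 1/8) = -331/40 + 11 * sqrt(10)/13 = -5.60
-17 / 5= -3.40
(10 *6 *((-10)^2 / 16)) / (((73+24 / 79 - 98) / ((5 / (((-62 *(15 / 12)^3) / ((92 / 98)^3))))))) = 3690981120 / 7115529169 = 0.52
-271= -271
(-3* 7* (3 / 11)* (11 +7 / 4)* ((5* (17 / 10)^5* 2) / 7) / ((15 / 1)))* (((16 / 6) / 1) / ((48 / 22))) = -24137569 / 200000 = -120.69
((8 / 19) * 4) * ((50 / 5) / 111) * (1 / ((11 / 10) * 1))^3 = 0.11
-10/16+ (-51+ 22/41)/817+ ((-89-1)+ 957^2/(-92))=-61915331077/6163448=-10045.57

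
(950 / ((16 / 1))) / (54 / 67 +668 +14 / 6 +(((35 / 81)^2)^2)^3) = 2538567050921467626401463825 / 28694437556934258206512803104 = 0.09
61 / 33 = 1.85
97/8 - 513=-4007/8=-500.88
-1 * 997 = -997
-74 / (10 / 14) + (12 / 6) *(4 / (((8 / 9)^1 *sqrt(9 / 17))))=-518 / 5 + 3 *sqrt(17)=-91.23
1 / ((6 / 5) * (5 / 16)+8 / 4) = 8 / 19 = 0.42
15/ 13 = 1.15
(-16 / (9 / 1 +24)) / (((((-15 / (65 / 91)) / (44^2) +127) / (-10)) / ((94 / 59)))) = 2647040 / 43515627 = 0.06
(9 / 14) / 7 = 9 / 98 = 0.09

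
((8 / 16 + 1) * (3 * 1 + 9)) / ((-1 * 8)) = -9 / 4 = -2.25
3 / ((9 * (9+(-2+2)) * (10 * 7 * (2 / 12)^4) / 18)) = 432 / 35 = 12.34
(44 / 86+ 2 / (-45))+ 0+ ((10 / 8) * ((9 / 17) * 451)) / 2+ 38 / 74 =150.21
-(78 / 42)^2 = -3.45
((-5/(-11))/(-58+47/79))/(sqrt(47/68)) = -0.01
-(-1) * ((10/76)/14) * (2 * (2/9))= 5/1197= 0.00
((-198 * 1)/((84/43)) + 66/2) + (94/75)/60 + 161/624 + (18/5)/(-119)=-1896549103/27846000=-68.11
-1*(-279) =279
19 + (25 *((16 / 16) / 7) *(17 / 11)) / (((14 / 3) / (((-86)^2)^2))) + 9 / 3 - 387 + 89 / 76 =2650239631311 / 40964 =64696797.95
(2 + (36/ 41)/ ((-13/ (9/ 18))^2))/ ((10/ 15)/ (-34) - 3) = -0.66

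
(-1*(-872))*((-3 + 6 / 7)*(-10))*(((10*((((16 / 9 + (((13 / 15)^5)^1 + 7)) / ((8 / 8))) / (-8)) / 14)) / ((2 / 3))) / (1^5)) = -109574866 / 4725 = -23190.45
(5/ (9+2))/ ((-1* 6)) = -5/ 66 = -0.08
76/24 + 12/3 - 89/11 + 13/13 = 5/66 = 0.08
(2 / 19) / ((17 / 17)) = 2 / 19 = 0.11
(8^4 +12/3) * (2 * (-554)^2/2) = 1258355600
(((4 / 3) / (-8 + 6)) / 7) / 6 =-0.02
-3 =-3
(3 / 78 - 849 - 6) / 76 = -22229 / 1976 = -11.25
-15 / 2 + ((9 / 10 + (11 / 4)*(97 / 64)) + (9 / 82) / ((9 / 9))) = -121873 / 52480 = -2.32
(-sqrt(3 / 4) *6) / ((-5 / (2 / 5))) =6 *sqrt(3) / 25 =0.42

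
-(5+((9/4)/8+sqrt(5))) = -169/32-sqrt(5) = -7.52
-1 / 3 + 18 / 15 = 13 / 15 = 0.87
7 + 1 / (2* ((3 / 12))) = 9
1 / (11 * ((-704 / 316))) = -79 / 1936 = -0.04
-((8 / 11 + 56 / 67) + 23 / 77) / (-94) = 0.02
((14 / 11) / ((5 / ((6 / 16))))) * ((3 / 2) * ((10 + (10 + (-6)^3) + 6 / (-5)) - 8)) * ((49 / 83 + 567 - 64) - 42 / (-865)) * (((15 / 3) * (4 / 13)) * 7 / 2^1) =-4090151923074 / 51333425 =-79678.14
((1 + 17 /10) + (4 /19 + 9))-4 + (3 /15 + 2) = 1921 /190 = 10.11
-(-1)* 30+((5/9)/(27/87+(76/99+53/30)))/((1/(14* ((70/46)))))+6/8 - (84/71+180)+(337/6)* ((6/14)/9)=-4826169003935/33608923236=-143.60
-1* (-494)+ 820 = 1314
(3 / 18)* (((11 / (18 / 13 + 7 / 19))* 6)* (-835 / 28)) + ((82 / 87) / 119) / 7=-23487657311 / 125519772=-187.12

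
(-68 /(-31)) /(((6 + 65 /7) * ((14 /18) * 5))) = 612 /16585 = 0.04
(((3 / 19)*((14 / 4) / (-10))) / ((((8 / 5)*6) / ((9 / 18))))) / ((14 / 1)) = -1 / 4864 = -0.00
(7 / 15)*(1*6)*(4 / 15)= 56 / 75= 0.75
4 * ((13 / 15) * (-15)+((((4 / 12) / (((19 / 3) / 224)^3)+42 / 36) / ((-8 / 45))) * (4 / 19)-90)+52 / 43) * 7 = -2756472364611 / 5603803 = -491893.16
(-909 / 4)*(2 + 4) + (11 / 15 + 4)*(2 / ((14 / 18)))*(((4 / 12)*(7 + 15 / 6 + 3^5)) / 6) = -25048 / 21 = -1192.76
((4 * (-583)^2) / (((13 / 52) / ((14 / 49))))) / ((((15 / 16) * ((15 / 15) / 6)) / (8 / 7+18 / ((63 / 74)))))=54295228416 / 245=221613177.21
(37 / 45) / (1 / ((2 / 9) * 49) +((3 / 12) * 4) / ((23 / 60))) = 83398 / 273915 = 0.30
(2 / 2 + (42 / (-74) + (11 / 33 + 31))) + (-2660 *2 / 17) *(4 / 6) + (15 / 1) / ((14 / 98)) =-45201 / 629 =-71.86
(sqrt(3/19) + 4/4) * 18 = 18 * sqrt(57)/19 + 18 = 25.15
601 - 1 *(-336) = 937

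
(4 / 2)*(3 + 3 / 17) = 108 / 17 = 6.35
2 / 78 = 1 / 39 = 0.03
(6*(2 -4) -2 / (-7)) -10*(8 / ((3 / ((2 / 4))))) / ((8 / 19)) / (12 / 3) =-1649 / 84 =-19.63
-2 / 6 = -1 / 3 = -0.33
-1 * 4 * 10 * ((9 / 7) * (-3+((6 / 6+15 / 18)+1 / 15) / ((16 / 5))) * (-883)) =-437085 / 4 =-109271.25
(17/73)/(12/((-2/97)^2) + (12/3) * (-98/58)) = 0.00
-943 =-943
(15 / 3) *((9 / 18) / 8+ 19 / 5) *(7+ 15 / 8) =21939 / 128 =171.40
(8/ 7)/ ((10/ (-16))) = -64/ 35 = -1.83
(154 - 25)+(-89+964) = 1004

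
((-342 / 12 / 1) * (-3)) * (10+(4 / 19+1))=1917 / 2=958.50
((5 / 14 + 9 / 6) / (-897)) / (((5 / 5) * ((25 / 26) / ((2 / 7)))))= -52 / 84525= -0.00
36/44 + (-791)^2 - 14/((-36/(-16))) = 61941884/99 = 625675.60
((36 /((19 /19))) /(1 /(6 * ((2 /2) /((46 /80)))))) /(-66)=-1440 /253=-5.69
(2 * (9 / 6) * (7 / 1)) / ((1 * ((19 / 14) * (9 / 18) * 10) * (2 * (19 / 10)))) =294 / 361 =0.81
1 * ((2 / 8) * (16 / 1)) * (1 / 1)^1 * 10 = 40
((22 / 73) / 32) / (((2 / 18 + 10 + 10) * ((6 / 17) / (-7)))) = -3927 / 422816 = -0.01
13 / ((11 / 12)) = 156 / 11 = 14.18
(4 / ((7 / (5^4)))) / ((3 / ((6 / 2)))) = 2500 / 7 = 357.14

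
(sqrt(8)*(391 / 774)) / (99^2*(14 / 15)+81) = 1955*sqrt(2) / 17857341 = 0.00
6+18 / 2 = 15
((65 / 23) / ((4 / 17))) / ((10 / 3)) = 663 / 184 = 3.60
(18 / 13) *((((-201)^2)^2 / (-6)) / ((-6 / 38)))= 31012575219 / 13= 2385582709.15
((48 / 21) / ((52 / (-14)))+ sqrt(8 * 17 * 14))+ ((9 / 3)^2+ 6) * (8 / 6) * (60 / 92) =3716 / 299+ 4 * sqrt(119) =56.06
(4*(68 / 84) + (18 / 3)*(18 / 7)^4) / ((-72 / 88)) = -21041812 / 64827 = -324.58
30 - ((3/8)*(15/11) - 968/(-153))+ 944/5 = 14269271/67320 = 211.96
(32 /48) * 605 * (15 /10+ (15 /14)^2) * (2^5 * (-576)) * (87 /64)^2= -7129884465 /196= -36376961.56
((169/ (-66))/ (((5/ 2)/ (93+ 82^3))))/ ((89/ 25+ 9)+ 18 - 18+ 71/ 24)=-3727876360/ 102421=-36397.58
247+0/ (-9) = 247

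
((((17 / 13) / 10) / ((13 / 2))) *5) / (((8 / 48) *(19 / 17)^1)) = 1734 / 3211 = 0.54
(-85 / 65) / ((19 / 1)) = -17 / 247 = -0.07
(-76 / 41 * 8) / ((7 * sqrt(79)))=-608 * sqrt(79) / 22673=-0.24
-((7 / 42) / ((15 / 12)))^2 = -4 / 225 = -0.02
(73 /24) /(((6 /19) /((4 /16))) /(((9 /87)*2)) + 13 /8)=1387 /3525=0.39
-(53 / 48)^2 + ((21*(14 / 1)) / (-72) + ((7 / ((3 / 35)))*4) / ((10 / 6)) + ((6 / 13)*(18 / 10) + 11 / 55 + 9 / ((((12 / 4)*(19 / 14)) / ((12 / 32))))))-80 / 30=540322117 / 2845440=189.89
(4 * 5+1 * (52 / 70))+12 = 1146 / 35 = 32.74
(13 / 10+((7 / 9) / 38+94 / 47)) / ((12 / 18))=2839 / 570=4.98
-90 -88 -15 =-193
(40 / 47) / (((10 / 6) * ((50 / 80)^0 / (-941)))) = -22584 / 47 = -480.51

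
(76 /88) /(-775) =-19 /17050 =-0.00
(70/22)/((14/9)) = 45/22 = 2.05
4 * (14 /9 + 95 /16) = 1079 /36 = 29.97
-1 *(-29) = 29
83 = 83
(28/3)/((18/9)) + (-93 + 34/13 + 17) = -2680/39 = -68.72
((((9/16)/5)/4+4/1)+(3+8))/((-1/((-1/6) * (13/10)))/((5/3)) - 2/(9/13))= -80379/640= -125.59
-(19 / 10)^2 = -361 / 100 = -3.61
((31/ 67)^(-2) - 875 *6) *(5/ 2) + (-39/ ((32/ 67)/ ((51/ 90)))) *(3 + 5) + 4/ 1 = -13479.50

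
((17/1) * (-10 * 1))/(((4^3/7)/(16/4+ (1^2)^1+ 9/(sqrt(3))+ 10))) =-375.52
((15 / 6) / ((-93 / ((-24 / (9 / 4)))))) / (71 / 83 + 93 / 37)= 0.09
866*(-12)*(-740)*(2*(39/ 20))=29991312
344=344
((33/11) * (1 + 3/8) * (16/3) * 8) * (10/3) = 1760/3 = 586.67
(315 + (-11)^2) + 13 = 449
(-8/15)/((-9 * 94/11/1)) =44/6345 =0.01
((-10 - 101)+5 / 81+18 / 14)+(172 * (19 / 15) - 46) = 176377 / 2835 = 62.21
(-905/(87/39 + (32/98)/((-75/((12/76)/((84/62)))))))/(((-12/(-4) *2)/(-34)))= 1916812625/833603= 2299.43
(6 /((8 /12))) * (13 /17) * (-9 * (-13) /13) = 1053 /17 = 61.94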